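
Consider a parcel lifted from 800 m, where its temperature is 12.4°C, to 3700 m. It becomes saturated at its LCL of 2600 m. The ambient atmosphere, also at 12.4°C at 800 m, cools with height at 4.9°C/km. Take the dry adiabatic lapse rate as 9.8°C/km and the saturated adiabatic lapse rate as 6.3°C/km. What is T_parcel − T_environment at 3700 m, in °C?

Parcel:
  800 → 2600 m (dry, 9.8°C/km): ΔT = -9.8 × 1.8 = -17.64°C → T = -5.24°C
  2600 → 3700 m (saturated, 6.3°C/km): ΔT = -6.3 × 1.1 = -6.93°C → T = -12.17°C
Environment:
  800 → 3700 m (environment, 4.9°C/km): ΔT = -4.9 × 2.9 = -14.21°C → T = -1.81°C
T_parcel − T_env = -12.17 − (-1.81) = -10.36°C

-10.36°C (parcel cooler than environment)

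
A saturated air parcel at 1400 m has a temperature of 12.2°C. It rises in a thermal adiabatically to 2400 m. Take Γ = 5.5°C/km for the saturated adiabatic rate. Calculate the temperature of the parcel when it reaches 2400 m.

6.7°C

1400–2400 m, saturated adiabatic: Δz = 1 km ⇒ ΔT = -5.5°C; T = 6.7°C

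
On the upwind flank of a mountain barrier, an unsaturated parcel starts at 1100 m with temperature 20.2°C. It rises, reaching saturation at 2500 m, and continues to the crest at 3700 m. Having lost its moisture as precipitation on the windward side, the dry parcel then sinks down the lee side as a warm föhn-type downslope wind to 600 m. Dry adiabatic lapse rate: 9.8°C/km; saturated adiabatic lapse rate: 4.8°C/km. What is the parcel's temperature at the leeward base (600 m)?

31.1°C

From 1100 m to 2500 m (dry): cools by 9.8 × 1.4 = 13.72°C, giving 6.48°C.
From 2500 m to 3700 m (saturated): cools by 4.8 × 1.2 = 5.76°C, giving 0.72°C.
From 3700 m to 600 m (dry descent): warms by 9.8 × 3.1 = 30.38°C, giving 31.1°C.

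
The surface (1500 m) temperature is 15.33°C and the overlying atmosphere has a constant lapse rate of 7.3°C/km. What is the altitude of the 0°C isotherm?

3600 m

Height above start = (15.33 − 0) / 7.3 = 2.1 km
Altitude = 1500 m + 2100 m = 3600 m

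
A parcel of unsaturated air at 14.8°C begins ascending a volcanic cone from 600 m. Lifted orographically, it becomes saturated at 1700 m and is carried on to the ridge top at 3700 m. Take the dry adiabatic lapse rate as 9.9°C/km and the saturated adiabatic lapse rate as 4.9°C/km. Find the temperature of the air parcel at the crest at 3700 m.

From 600 m to 1700 m (dry): cools by 9.9 × 1.1 = 10.89°C, giving 3.91°C.
From 1700 m to 3700 m (saturated): cools by 4.9 × 2 = 9.8°C, giving -5.89°C.

-5.89°C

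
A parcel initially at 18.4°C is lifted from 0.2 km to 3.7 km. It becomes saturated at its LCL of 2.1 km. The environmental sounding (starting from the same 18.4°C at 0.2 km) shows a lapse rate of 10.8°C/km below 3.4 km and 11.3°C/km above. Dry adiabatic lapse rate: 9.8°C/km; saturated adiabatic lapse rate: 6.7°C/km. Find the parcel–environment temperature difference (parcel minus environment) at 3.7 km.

+8.61°C (parcel warmer than environment)

Parcel:
  200 → 2100 m (dry, 9.8°C/km): ΔT = -9.8 × 1.9 = -18.62°C → T = -0.22°C
  2100 → 3700 m (saturated, 6.7°C/km): ΔT = -6.7 × 1.6 = -10.72°C → T = -10.94°C
Environment:
  200 → 3400 m (environment, lower layer, 10.8°C/km): ΔT = -10.8 × 3.2 = -34.56°C → T = -16.16°C
  3400 → 3700 m (environment, upper layer, 11.3°C/km): ΔT = -11.3 × 0.3 = -3.39°C → T = -19.55°C
T_parcel − T_env = -10.94 − (-19.55) = +8.61°C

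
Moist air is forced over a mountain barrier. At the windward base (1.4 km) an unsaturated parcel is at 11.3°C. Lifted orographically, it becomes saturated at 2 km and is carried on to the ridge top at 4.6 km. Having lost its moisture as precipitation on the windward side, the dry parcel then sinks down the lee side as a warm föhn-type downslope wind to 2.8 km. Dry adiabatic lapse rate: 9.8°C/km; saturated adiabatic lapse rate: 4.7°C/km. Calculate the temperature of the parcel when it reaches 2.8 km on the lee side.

From 1400 m to 2000 m (dry): cools by 9.8 × 0.6 = 5.88°C, giving 5.42°C.
From 2000 m to 4600 m (saturated): cools by 4.7 × 2.6 = 12.22°C, giving -6.8°C.
From 4600 m to 2800 m (dry descent): warms by 9.8 × 1.8 = 17.64°C, giving 10.84°C.

10.84°C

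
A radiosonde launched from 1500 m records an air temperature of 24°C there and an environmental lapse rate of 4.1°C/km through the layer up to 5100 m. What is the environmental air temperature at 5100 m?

9.24°C

1500–5100 m, environmental: Δz = 3.6 km ⇒ ΔT = -14.76°C; T = 9.24°C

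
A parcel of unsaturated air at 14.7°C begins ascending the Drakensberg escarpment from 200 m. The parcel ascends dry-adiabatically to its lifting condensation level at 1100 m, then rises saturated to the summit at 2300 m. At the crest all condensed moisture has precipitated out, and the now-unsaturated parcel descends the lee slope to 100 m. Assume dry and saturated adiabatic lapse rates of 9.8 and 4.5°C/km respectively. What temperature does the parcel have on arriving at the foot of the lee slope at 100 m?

22.04°C

200 → 1100 m (dry, 9.8°C/km): ΔT = -9.8 × 0.9 = -8.82°C → T = 5.88°C
1100 → 2300 m (saturated, 4.5°C/km): ΔT = -4.5 × 1.2 = -5.4°C → T = 0.48°C
2300 → 100 m (dry descent, 9.8°C/km): ΔT = +9.8 × 2.2 = +21.56°C → T = 22.04°C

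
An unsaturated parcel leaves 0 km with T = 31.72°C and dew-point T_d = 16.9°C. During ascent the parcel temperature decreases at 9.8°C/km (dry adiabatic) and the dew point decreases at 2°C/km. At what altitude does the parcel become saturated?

1.9 km

T and T_d converge at 9.8 − 2 = 7.8°C per km
Height above start = (31.72 − 16.9) / 7.8 = 1.9 km
LCL altitude = 0 m + 1900 m = 1900 m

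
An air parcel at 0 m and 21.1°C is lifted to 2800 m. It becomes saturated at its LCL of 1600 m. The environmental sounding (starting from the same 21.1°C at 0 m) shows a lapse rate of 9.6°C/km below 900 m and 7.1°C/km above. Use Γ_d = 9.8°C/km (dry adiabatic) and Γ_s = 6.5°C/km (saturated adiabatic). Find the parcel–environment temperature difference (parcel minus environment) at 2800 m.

Parcel:
  0 → 1600 m (dry, 9.8°C/km): ΔT = -9.8 × 1.6 = -15.68°C → T = 5.42°C
  1600 → 2800 m (saturated, 6.5°C/km): ΔT = -6.5 × 1.2 = -7.8°C → T = -2.38°C
Environment:
  0 → 900 m (environment, lower layer, 9.6°C/km): ΔT = -9.6 × 0.9 = -8.64°C → T = 12.46°C
  900 → 2800 m (environment, upper layer, 7.1°C/km): ΔT = -7.1 × 1.9 = -13.49°C → T = -1.03°C
T_parcel − T_env = -2.38 − (-1.03) = -1.35°C

-1.35°C (parcel cooler than environment)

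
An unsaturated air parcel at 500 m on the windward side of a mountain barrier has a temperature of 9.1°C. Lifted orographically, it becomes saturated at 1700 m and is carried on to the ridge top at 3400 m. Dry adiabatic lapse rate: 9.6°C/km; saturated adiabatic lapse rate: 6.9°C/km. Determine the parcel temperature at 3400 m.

-14.15°C

500–1700 m, dry: Δz = 1.2 km ⇒ ΔT = -11.52°C; T = -2.42°C
1700–3400 m, saturated: Δz = 1.7 km ⇒ ΔT = -11.73°C; T = -14.15°C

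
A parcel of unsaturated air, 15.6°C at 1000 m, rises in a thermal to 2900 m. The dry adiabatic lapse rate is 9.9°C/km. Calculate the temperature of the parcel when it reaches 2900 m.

-3.21°C

1000 → 2900 m (dry adiabatic, 9.9°C/km): ΔT = -9.9 × 1.9 = -18.81°C → T = -3.21°C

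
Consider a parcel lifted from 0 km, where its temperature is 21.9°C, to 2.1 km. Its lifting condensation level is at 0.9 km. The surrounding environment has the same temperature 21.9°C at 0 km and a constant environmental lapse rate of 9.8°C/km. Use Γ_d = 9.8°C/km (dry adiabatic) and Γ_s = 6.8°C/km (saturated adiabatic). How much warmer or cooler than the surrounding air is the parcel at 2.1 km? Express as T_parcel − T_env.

Parcel:
  0–900 m, dry: Δz = 0.9 km ⇒ ΔT = -8.82°C; T = 13.08°C
  900–2100 m, saturated: Δz = 1.2 km ⇒ ΔT = -8.16°C; T = 4.92°C
Environment:
  0–2100 m, environment: Δz = 2.1 km ⇒ ΔT = -20.58°C; T = 1.32°C
T_parcel − T_env = 4.92 − 1.32 = +3.6°C

+3.6°C (parcel warmer than environment)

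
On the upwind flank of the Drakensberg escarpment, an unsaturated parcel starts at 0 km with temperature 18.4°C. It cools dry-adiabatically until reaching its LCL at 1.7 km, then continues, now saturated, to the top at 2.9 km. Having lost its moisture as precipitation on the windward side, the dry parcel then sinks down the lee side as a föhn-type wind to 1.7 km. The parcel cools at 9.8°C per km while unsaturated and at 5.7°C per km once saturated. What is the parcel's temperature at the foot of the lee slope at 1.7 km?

6.66°C

Dry to 1700 m: -9.8 × 1.7 km = -16.66°C, so T = 1.74°C.
Saturated to 2900 m: -5.7 × 1.2 km = -6.84°C, so T = -5.1°C.
Dry descent to 1700 m: +9.8 × 1.2 km = +11.76°C, so T = 6.66°C.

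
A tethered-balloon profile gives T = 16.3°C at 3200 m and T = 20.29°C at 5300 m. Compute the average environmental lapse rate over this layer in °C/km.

Γ = −ΔT/Δz = (16.3 − 20.29) / (5300 − 3200) m
  = -3.99°C / 2.1 km = -1.9°C/km

-1.9°C/km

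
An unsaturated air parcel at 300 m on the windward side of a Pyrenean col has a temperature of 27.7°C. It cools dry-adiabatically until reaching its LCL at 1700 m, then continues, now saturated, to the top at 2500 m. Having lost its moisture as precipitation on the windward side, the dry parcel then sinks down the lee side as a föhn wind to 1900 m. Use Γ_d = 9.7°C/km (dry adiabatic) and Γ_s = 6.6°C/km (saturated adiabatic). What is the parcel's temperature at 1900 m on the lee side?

From 300 m to 1700 m (dry): cools by 9.7 × 1.4 = 13.58°C, giving 14.12°C.
From 1700 m to 2500 m (saturated): cools by 6.6 × 0.8 = 5.28°C, giving 8.84°C.
From 2500 m to 1900 m (dry descent): warms by 9.7 × 0.6 = 5.82°C, giving 14.66°C.

14.66°C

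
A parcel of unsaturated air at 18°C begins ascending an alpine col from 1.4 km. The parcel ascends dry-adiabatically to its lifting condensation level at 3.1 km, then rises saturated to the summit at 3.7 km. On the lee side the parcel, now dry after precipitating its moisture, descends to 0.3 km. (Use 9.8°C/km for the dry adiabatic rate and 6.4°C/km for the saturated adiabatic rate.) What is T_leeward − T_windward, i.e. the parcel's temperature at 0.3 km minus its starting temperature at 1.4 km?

From 1400 m to 3100 m (dry): cools by 9.8 × 1.7 = 16.66°C, giving 1.34°C.
From 3100 m to 3700 m (saturated): cools by 6.4 × 0.6 = 3.84°C, giving -2.5°C.
From 3700 m to 300 m (dry descent): warms by 9.8 × 3.4 = 33.32°C, giving 30.82°C.
Net change vs windward start: 30.82 − 18 = +12.82°C

+12.82°C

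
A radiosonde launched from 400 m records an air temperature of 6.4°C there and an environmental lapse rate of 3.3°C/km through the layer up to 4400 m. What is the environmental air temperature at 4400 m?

From 400 m to 4400 m (environmental): cools by 3.3 × 4 = 13.2°C, giving -6.8°C.

-6.8°C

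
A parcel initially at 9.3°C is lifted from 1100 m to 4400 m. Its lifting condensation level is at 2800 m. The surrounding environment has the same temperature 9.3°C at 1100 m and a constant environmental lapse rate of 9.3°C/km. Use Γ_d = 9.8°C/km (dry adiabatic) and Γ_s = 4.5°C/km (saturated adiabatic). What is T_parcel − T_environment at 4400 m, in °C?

Parcel:
  Dry to 2800 m: -9.8 × 1.7 km = -16.66°C, so T = -7.36°C.
  Saturated to 4400 m: -4.5 × 1.6 km = -7.2°C, so T = -14.56°C.
Environment:
  Environment to 4400 m: -9.3 × 3.3 km = -30.69°C, so T = -21.39°C.
T_parcel − T_env = -14.56 − (-21.39) = +6.83°C

+6.83°C (parcel warmer than environment)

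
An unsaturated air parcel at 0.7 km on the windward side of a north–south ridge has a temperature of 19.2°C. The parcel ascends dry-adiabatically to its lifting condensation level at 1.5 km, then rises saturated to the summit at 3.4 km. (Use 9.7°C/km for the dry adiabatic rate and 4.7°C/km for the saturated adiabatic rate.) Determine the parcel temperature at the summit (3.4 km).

2.51°C

700 → 1500 m (dry, 9.7°C/km): ΔT = -9.7 × 0.8 = -7.76°C → T = 11.44°C
1500 → 3400 m (saturated, 4.7°C/km): ΔT = -4.7 × 1.9 = -8.93°C → T = 2.51°C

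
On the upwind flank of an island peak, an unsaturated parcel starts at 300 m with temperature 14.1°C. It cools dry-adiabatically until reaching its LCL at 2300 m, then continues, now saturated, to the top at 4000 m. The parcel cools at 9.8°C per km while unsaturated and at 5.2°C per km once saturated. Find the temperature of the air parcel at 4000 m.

300–2300 m, dry: Δz = 2 km ⇒ ΔT = -19.6°C; T = -5.5°C
2300–4000 m, saturated: Δz = 1.7 km ⇒ ΔT = -8.84°C; T = -14.34°C

-14.34°C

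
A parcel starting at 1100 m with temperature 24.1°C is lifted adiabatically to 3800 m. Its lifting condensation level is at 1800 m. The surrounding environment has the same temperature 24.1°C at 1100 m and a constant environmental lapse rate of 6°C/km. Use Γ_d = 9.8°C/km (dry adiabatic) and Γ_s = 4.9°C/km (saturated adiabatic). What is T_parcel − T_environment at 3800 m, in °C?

Parcel:
  From 1100 m to 1800 m (dry): cools by 9.8 × 0.7 = 6.86°C, giving 17.24°C.
  From 1800 m to 3800 m (saturated): cools by 4.9 × 2 = 9.8°C, giving 7.44°C.
Environment:
  From 1100 m to 3800 m (environment): cools by 6 × 2.7 = 16.2°C, giving 7.9°C.
T_parcel − T_env = 7.44 − 7.9 = -0.46°C

-0.46°C (parcel cooler than environment)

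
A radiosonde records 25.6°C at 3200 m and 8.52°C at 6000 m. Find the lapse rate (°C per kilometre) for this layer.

6.1°C/km

Γ = −ΔT/Δz = (25.6 − 8.52) / (6000 − 3200) m
  = 17.08°C / 2.8 km = 6.1°C/km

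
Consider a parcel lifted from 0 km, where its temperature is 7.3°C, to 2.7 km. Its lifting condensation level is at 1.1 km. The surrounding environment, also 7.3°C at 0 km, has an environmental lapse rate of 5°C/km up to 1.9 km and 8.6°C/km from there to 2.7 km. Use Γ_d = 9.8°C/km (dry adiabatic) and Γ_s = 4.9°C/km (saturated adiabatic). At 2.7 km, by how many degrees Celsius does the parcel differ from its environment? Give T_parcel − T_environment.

-2.24°C (parcel cooler than environment)

Parcel:
  Dry to 1100 m: -9.8 × 1.1 km = -10.78°C, so T = -3.48°C.
  Saturated to 2700 m: -4.9 × 1.6 km = -7.84°C, so T = -11.32°C.
Environment:
  Environment, lower layer to 1900 m: -5 × 1.9 km = -9.5°C, so T = -2.2°C.
  Environment, upper layer to 2700 m: -8.6 × 0.8 km = -6.88°C, so T = -9.08°C.
T_parcel − T_env = -11.32 − (-9.08) = -2.24°C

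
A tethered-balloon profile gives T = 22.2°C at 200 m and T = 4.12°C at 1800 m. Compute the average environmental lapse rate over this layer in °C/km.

Γ = −ΔT/Δz = (22.2 − 4.12) / (1800 − 200) m
  = 18.08°C / 1.6 km = 11.3°C/km

11.3°C/km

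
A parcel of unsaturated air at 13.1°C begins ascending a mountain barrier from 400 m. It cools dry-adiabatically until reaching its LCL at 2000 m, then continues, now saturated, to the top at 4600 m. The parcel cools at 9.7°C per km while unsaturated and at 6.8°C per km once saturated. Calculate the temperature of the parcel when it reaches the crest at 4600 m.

Dry to 2000 m: -9.7 × 1.6 km = -15.52°C, so T = -2.42°C.
Saturated to 4600 m: -6.8 × 2.6 km = -17.68°C, so T = -20.1°C.

-20.1°C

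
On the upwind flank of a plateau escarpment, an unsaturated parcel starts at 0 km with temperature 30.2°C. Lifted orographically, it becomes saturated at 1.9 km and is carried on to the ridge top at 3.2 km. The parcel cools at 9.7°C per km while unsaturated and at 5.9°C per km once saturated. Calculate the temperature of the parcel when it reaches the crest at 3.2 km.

0 → 1900 m (dry, 9.7°C/km): ΔT = -9.7 × 1.9 = -18.43°C → T = 11.77°C
1900 → 3200 m (saturated, 5.9°C/km): ΔT = -5.9 × 1.3 = -7.67°C → T = 4.1°C

4.1°C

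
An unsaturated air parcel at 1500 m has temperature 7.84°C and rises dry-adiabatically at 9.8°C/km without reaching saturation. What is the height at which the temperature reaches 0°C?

2300 m

Height above start = (7.84 − 0) / 9.8 = 0.8 km
Altitude = 1500 m + 800 m = 2300 m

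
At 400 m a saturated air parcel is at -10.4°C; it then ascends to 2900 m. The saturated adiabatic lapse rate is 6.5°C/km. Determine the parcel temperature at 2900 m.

400 → 2900 m (saturated adiabatic, 6.5°C/km): ΔT = -6.5 × 2.5 = -16.25°C → T = -26.65°C

-26.65°C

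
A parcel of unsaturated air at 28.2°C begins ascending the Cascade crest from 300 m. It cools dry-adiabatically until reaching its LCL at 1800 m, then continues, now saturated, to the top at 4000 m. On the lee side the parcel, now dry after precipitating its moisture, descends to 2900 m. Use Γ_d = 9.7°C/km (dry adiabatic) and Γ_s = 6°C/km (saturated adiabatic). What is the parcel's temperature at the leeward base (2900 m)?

Dry to 1800 m: -9.7 × 1.5 km = -14.55°C, so T = 13.65°C.
Saturated to 4000 m: -6 × 2.2 km = -13.2°C, so T = 0.45°C.
Dry descent to 2900 m: +9.7 × 1.1 km = +10.67°C, so T = 11.12°C.

11.12°C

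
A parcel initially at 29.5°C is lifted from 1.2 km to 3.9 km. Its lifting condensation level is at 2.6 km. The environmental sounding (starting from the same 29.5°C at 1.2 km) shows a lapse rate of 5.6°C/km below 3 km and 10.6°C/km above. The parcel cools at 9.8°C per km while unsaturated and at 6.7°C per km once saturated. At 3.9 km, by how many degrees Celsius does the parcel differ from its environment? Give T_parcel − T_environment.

-2.81°C (parcel cooler than environment)

Parcel:
  1200 → 2600 m (dry, 9.8°C/km): ΔT = -9.8 × 1.4 = -13.72°C → T = 15.78°C
  2600 → 3900 m (saturated, 6.7°C/km): ΔT = -6.7 × 1.3 = -8.71°C → T = 7.07°C
Environment:
  1200 → 3000 m (environment, lower layer, 5.6°C/km): ΔT = -5.6 × 1.8 = -10.08°C → T = 19.42°C
  3000 → 3900 m (environment, upper layer, 10.6°C/km): ΔT = -10.6 × 0.9 = -9.54°C → T = 9.88°C
T_parcel − T_env = 7.07 − 9.88 = -2.81°C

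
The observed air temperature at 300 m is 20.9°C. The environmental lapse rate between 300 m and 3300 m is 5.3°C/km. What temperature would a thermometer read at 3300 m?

300 → 3300 m (environmental, 5.3°C/km): ΔT = -5.3 × 3 = -15.9°C → T = 5°C

5°C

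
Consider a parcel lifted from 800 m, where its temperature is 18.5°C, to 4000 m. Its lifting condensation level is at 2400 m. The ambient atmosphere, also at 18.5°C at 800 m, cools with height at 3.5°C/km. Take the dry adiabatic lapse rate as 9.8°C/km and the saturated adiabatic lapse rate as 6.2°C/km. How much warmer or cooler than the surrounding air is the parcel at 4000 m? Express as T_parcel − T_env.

Parcel:
  800–2400 m, dry: Δz = 1.6 km ⇒ ΔT = -15.68°C; T = 2.82°C
  2400–4000 m, saturated: Δz = 1.6 km ⇒ ΔT = -9.92°C; T = -7.1°C
Environment:
  800–4000 m, environment: Δz = 3.2 km ⇒ ΔT = -11.2°C; T = 7.3°C
T_parcel − T_env = -7.1 − 7.3 = -14.4°C

-14.4°C (parcel cooler than environment)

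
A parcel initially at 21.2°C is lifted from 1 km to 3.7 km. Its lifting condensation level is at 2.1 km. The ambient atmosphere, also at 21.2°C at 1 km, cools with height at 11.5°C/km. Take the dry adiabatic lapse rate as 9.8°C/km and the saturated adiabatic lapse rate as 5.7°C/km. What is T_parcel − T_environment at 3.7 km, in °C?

Parcel:
  Dry to 2100 m: -9.8 × 1.1 km = -10.78°C, so T = 10.42°C.
  Saturated to 3700 m: -5.7 × 1.6 km = -9.12°C, so T = 1.3°C.
Environment:
  Environment to 3700 m: -11.5 × 2.7 km = -31.05°C, so T = -9.85°C.
T_parcel − T_env = 1.3 − (-9.85) = +11.15°C

+11.15°C (parcel warmer than environment)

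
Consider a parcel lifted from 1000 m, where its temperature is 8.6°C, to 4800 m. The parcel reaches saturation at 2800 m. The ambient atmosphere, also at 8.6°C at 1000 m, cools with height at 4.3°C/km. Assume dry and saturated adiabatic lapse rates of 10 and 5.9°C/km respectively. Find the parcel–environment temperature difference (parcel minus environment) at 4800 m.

-13.46°C (parcel cooler than environment)

Parcel:
  1000–2800 m, dry: Δz = 1.8 km ⇒ ΔT = -18°C; T = -9.4°C
  2800–4800 m, saturated: Δz = 2 km ⇒ ΔT = -11.8°C; T = -21.2°C
Environment:
  1000–4800 m, environment: Δz = 3.8 km ⇒ ΔT = -16.34°C; T = -7.74°C
T_parcel − T_env = -21.2 − (-7.74) = -13.46°C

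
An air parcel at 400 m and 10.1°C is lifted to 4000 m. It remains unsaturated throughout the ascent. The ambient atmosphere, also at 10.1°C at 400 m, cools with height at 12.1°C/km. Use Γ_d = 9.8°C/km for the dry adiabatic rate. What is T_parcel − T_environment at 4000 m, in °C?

Parcel:
  Dry to 4000 m: -9.8 × 3.6 km = -35.28°C, so T = -25.18°C.
Environment:
  Environment to 4000 m: -12.1 × 3.6 km = -43.56°C, so T = -33.46°C.
T_parcel − T_env = -25.18 − (-33.46) = +8.28°C

+8.28°C (parcel warmer than environment)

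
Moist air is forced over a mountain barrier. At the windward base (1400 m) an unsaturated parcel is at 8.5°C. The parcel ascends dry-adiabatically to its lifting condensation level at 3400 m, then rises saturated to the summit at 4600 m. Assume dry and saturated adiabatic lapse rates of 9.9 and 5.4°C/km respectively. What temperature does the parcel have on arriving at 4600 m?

1400–3400 m, dry: Δz = 2 km ⇒ ΔT = -19.8°C; T = -11.3°C
3400–4600 m, saturated: Δz = 1.2 km ⇒ ΔT = -6.48°C; T = -17.78°C

-17.78°C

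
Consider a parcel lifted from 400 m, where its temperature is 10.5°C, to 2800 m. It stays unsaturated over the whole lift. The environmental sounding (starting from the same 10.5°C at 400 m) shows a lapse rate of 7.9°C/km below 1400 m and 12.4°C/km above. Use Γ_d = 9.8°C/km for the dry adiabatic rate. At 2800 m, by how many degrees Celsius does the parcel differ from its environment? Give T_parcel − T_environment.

+1.74°C (parcel warmer than environment)

Parcel:
  From 400 m to 2800 m (dry): cools by 9.8 × 2.4 = 23.52°C, giving -13.02°C.
Environment:
  From 400 m to 1400 m (environment, lower layer): cools by 7.9 × 1 = 7.9°C, giving 2.6°C.
  From 1400 m to 2800 m (environment, upper layer): cools by 12.4 × 1.4 = 17.36°C, giving -14.76°C.
T_parcel − T_env = -13.02 − (-14.76) = +1.74°C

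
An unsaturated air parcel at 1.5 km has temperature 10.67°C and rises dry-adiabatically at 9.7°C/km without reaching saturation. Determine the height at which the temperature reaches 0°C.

2.6 km

Height above start = (10.67 − 0) / 9.7 = 1.1 km
Altitude = 1500 m + 1100 m = 2600 m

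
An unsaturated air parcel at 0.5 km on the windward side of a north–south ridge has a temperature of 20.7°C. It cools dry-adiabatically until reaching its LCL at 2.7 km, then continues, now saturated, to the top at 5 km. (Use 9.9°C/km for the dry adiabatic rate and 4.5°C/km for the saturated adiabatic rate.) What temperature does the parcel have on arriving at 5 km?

500–2700 m, dry: Δz = 2.2 km ⇒ ΔT = -21.78°C; T = -1.08°C
2700–5000 m, saturated: Δz = 2.3 km ⇒ ΔT = -10.35°C; T = -11.43°C

-11.43°C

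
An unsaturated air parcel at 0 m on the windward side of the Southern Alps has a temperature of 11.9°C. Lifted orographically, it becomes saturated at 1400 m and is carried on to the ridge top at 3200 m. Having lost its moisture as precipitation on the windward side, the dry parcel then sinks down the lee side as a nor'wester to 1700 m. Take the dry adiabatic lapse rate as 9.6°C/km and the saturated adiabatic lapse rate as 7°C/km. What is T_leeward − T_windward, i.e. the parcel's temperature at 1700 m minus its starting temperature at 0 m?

Dry to 1400 m: -9.6 × 1.4 km = -13.44°C, so T = -1.54°C.
Saturated to 3200 m: -7 × 1.8 km = -12.6°C, so T = -14.14°C.
Dry descent to 1700 m: +9.6 × 1.5 km = +14.4°C, so T = 0.26°C.
Net change vs windward start: 0.26 − 11.9 = -11.64°C

-11.64°C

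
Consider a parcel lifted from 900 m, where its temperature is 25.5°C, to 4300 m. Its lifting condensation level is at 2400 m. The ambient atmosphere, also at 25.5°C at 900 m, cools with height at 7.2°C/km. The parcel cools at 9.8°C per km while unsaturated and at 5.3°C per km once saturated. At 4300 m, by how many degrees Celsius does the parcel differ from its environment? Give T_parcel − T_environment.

-0.29°C (parcel cooler than environment)

Parcel:
  900 → 2400 m (dry, 9.8°C/km): ΔT = -9.8 × 1.5 = -14.7°C → T = 10.8°C
  2400 → 4300 m (saturated, 5.3°C/km): ΔT = -5.3 × 1.9 = -10.07°C → T = 0.73°C
Environment:
  900 → 4300 m (environment, 7.2°C/km): ΔT = -7.2 × 3.4 = -24.48°C → T = 1.02°C
T_parcel − T_env = 0.73 − 1.02 = -0.29°C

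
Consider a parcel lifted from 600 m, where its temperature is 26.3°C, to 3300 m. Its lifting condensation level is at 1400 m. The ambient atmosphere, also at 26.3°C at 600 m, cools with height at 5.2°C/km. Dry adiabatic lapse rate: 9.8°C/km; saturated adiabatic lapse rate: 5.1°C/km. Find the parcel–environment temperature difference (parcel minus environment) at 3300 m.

Parcel:
  From 600 m to 1400 m (dry): cools by 9.8 × 0.8 = 7.84°C, giving 18.46°C.
  From 1400 m to 3300 m (saturated): cools by 5.1 × 1.9 = 9.69°C, giving 8.77°C.
Environment:
  From 600 m to 3300 m (environment): cools by 5.2 × 2.7 = 14.04°C, giving 12.26°C.
T_parcel − T_env = 8.77 − 12.26 = -3.49°C

-3.49°C (parcel cooler than environment)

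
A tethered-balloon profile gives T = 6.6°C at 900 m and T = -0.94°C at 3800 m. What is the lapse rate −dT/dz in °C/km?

2.6°C/km

Γ = −ΔT/Δz = (6.6 − (-0.94)) / (3800 − 900) m
  = 7.54°C / 2.9 km = 2.6°C/km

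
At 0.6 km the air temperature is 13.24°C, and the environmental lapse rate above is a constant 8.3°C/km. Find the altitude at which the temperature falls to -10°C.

Height above start = (13.24 − (-10)) / 8.3 = 2.8 km
Altitude = 600 m + 2800 m = 3400 m

3.4 km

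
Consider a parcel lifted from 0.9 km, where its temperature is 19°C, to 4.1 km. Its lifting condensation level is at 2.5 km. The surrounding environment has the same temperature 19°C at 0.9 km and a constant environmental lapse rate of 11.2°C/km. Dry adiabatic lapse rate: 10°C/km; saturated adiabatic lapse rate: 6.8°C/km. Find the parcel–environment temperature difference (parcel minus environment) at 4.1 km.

+8.96°C (parcel warmer than environment)

Parcel:
  Dry to 2500 m: -10 × 1.6 km = -16°C, so T = 3°C.
  Saturated to 4100 m: -6.8 × 1.6 km = -10.88°C, so T = -7.88°C.
Environment:
  Environment to 4100 m: -11.2 × 3.2 km = -35.84°C, so T = -16.84°C.
T_parcel − T_env = -7.88 − (-16.84) = +8.96°C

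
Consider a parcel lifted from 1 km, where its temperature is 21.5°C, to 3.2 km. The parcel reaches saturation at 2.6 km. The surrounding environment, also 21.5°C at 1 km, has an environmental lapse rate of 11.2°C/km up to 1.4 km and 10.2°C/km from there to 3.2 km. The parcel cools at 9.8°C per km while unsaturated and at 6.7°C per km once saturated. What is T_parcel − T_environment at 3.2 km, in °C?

Parcel:
  From 1000 m to 2600 m (dry): cools by 9.8 × 1.6 = 15.68°C, giving 5.82°C.
  From 2600 m to 3200 m (saturated): cools by 6.7 × 0.6 = 4.02°C, giving 1.8°C.
Environment:
  From 1000 m to 1400 m (environment, lower layer): cools by 11.2 × 0.4 = 4.48°C, giving 17.02°C.
  From 1400 m to 3200 m (environment, upper layer): cools by 10.2 × 1.8 = 18.36°C, giving -1.34°C.
T_parcel − T_env = 1.8 − (-1.34) = +3.14°C

+3.14°C (parcel warmer than environment)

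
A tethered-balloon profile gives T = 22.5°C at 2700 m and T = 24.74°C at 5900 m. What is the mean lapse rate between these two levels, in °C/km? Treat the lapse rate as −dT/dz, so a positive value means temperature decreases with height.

-0.7°C/km

Γ = −ΔT/Δz = (22.5 − 24.74) / (5900 − 2700) m
  = -2.24°C / 3.2 km = -0.7°C/km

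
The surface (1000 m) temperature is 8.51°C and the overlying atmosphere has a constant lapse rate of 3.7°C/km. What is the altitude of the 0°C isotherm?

Height above start = (8.51 − 0) / 3.7 = 2.3 km
Altitude = 1000 m + 2300 m = 3300 m

3300 m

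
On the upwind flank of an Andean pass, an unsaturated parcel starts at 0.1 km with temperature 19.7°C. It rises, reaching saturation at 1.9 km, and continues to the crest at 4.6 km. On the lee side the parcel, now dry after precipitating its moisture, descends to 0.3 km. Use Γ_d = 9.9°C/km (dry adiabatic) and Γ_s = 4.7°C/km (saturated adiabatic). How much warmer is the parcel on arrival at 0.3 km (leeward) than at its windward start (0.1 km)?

+12.06°C

From 100 m to 1900 m (dry): cools by 9.9 × 1.8 = 17.82°C, giving 1.88°C.
From 1900 m to 4600 m (saturated): cools by 4.7 × 2.7 = 12.69°C, giving -10.81°C.
From 4600 m to 300 m (dry descent): warms by 9.9 × 4.3 = 42.57°C, giving 31.76°C.
Net change vs windward start: 31.76 − 19.7 = +12.06°C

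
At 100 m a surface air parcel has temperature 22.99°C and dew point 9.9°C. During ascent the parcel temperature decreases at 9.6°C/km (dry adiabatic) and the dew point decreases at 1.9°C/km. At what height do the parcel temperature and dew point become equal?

T and T_d converge at 9.6 − 1.9 = 7.7°C per km
Height above start = (22.99 − 9.9) / 7.7 = 1.7 km
LCL altitude = 100 m + 1700 m = 1800 m

1800 m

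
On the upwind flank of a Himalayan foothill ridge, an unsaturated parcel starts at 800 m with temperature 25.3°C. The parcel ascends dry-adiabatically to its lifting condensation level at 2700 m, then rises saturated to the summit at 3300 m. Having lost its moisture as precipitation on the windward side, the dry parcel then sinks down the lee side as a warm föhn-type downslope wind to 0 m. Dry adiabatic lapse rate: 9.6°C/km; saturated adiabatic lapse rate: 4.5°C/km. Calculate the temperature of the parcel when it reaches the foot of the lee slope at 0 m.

36.04°C

800 → 2700 m (dry, 9.6°C/km): ΔT = -9.6 × 1.9 = -18.24°C → T = 7.06°C
2700 → 3300 m (saturated, 4.5°C/km): ΔT = -4.5 × 0.6 = -2.7°C → T = 4.36°C
3300 → 0 m (dry descent, 9.6°C/km): ΔT = +9.6 × 3.3 = +31.68°C → T = 36.04°C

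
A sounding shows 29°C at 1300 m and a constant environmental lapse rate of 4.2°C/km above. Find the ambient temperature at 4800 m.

From 1300 m to 4800 m (environmental): cools by 4.2 × 3.5 = 14.7°C, giving 14.3°C.

14.3°C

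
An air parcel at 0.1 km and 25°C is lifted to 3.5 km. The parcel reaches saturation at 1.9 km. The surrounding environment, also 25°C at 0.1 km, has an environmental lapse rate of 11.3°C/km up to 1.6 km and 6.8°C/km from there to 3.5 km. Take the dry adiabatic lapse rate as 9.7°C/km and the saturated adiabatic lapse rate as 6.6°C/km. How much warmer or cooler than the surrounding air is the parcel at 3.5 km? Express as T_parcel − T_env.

Parcel:
  100–1900 m, dry: Δz = 1.8 km ⇒ ΔT = -17.46°C; T = 7.54°C
  1900–3500 m, saturated: Δz = 1.6 km ⇒ ΔT = -10.56°C; T = -3.02°C
Environment:
  100–1600 m, environment, lower layer: Δz = 1.5 km ⇒ ΔT = -16.95°C; T = 8.05°C
  1600–3500 m, environment, upper layer: Δz = 1.9 km ⇒ ΔT = -12.92°C; T = -4.87°C
T_parcel − T_env = -3.02 − (-4.87) = +1.85°C

+1.85°C (parcel warmer than environment)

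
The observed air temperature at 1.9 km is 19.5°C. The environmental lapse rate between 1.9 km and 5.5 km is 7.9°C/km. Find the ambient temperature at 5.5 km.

-8.94°C

1900 → 5500 m (environmental, 7.9°C/km): ΔT = -7.9 × 3.6 = -28.44°C → T = -8.94°C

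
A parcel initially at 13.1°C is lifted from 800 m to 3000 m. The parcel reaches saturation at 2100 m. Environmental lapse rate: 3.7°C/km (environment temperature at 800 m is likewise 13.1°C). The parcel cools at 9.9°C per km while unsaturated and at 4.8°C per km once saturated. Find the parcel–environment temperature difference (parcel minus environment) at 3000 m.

-9.05°C (parcel cooler than environment)

Parcel:
  Dry to 2100 m: -9.9 × 1.3 km = -12.87°C, so T = 0.23°C.
  Saturated to 3000 m: -4.8 × 0.9 km = -4.32°C, so T = -4.09°C.
Environment:
  Environment to 3000 m: -3.7 × 2.2 km = -8.14°C, so T = 4.96°C.
T_parcel − T_env = -4.09 − 4.96 = -9.05°C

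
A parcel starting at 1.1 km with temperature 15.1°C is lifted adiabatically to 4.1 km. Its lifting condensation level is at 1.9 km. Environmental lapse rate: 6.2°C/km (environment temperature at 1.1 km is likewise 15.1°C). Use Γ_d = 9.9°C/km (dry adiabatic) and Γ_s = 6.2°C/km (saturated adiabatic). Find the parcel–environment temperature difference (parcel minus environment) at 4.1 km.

-2.96°C (parcel cooler than environment)

Parcel:
  From 1100 m to 1900 m (dry): cools by 9.9 × 0.8 = 7.92°C, giving 7.18°C.
  From 1900 m to 4100 m (saturated): cools by 6.2 × 2.2 = 13.64°C, giving -6.46°C.
Environment:
  From 1100 m to 4100 m (environment): cools by 6.2 × 3 = 18.6°C, giving -3.5°C.
T_parcel − T_env = -6.46 − (-3.5) = -2.96°C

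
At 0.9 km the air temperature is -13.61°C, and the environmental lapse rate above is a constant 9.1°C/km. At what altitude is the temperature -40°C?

3.8 km

Height above start = (-13.61 − (-40)) / 9.1 = 2.9 km
Altitude = 900 m + 2900 m = 3800 m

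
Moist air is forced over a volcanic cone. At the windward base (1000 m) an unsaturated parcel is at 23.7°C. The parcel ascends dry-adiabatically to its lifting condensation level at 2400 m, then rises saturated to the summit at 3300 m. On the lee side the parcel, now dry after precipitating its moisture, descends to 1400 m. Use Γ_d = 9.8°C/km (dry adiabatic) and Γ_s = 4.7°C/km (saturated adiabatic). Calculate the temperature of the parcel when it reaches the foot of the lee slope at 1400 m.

Dry to 2400 m: -9.8 × 1.4 km = -13.72°C, so T = 9.98°C.
Saturated to 3300 m: -4.7 × 0.9 km = -4.23°C, so T = 5.75°C.
Dry descent to 1400 m: +9.8 × 1.9 km = +18.62°C, so T = 24.37°C.

24.37°C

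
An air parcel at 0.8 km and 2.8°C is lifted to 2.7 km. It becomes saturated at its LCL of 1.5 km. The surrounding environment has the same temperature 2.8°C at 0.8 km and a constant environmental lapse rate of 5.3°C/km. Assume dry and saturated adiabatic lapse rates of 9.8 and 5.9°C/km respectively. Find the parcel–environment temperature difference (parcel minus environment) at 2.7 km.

-3.87°C (parcel cooler than environment)

Parcel:
  800 → 1500 m (dry, 9.8°C/km): ΔT = -9.8 × 0.7 = -6.86°C → T = -4.06°C
  1500 → 2700 m (saturated, 5.9°C/km): ΔT = -5.9 × 1.2 = -7.08°C → T = -11.14°C
Environment:
  800 → 2700 m (environment, 5.3°C/km): ΔT = -5.3 × 1.9 = -10.07°C → T = -7.27°C
T_parcel − T_env = -11.14 − (-7.27) = -3.87°C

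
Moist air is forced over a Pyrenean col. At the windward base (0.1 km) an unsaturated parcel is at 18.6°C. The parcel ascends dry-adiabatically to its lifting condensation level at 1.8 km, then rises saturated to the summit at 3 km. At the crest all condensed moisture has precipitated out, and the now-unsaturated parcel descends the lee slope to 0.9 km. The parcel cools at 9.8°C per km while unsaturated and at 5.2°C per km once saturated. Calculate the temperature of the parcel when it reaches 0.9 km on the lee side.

From 100 m to 1800 m (dry): cools by 9.8 × 1.7 = 16.66°C, giving 1.94°C.
From 1800 m to 3000 m (saturated): cools by 5.2 × 1.2 = 6.24°C, giving -4.3°C.
From 3000 m to 900 m (dry descent): warms by 9.8 × 2.1 = 20.58°C, giving 16.28°C.

16.28°C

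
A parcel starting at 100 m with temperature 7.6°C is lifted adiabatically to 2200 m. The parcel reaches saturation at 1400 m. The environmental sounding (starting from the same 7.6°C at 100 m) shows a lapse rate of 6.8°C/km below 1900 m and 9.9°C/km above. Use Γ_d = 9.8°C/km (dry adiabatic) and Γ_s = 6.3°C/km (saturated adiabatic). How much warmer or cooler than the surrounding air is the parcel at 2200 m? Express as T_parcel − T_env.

-2.57°C (parcel cooler than environment)

Parcel:
  100–1400 m, dry: Δz = 1.3 km ⇒ ΔT = -12.74°C; T = -5.14°C
  1400–2200 m, saturated: Δz = 0.8 km ⇒ ΔT = -5.04°C; T = -10.18°C
Environment:
  100–1900 m, environment, lower layer: Δz = 1.8 km ⇒ ΔT = -12.24°C; T = -4.64°C
  1900–2200 m, environment, upper layer: Δz = 0.3 km ⇒ ΔT = -2.97°C; T = -7.61°C
T_parcel − T_env = -10.18 − (-7.61) = -2.57°C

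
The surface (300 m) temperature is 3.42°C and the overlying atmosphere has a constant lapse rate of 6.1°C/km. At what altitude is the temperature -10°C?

2500 m

Height above start = (3.42 − (-10)) / 6.1 = 2.2 km
Altitude = 300 m + 2200 m = 2500 m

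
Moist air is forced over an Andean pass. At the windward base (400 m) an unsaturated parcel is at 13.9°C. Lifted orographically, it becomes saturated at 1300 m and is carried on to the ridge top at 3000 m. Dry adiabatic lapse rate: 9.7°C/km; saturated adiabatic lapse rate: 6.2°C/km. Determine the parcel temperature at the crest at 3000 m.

400 → 1300 m (dry, 9.7°C/km): ΔT = -9.7 × 0.9 = -8.73°C → T = 5.17°C
1300 → 3000 m (saturated, 6.2°C/km): ΔT = -6.2 × 1.7 = -10.54°C → T = -5.37°C

-5.37°C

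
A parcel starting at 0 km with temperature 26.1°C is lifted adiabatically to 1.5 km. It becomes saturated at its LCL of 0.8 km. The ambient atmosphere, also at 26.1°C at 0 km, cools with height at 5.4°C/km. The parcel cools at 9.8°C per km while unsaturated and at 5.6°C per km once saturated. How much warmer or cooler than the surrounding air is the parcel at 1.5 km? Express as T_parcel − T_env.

Parcel:
  0–800 m, dry: Δz = 0.8 km ⇒ ΔT = -7.84°C; T = 18.26°C
  800–1500 m, saturated: Δz = 0.7 km ⇒ ΔT = -3.92°C; T = 14.34°C
Environment:
  0–1500 m, environment: Δz = 1.5 km ⇒ ΔT = -8.1°C; T = 18°C
T_parcel − T_env = 14.34 − 18 = -3.66°C

-3.66°C (parcel cooler than environment)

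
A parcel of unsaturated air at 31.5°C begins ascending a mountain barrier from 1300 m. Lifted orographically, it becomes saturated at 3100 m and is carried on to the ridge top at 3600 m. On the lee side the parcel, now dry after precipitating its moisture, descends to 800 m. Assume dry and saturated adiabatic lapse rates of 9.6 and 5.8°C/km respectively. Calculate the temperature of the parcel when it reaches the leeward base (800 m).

1300 → 3100 m (dry, 9.6°C/km): ΔT = -9.6 × 1.8 = -17.28°C → T = 14.22°C
3100 → 3600 m (saturated, 5.8°C/km): ΔT = -5.8 × 0.5 = -2.9°C → T = 11.32°C
3600 → 800 m (dry descent, 9.6°C/km): ΔT = +9.6 × 2.8 = +26.88°C → T = 38.2°C

38.2°C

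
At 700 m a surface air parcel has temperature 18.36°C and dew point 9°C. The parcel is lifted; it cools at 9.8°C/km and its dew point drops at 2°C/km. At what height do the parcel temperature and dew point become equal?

1900 m

T and T_d converge at 9.8 − 2 = 7.8°C per km
Height above start = (18.36 − 9) / 7.8 = 1.2 km
LCL altitude = 700 m + 1200 m = 1900 m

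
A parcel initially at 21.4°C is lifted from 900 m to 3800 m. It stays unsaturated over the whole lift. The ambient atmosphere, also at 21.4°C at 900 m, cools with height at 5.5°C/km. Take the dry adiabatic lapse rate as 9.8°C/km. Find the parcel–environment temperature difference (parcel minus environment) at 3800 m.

-12.47°C (parcel cooler than environment)

Parcel:
  900–3800 m, dry: Δz = 2.9 km ⇒ ΔT = -28.42°C; T = -7.02°C
Environment:
  900–3800 m, environment: Δz = 2.9 km ⇒ ΔT = -15.95°C; T = 5.45°C
T_parcel − T_env = -7.02 − 5.45 = -12.47°C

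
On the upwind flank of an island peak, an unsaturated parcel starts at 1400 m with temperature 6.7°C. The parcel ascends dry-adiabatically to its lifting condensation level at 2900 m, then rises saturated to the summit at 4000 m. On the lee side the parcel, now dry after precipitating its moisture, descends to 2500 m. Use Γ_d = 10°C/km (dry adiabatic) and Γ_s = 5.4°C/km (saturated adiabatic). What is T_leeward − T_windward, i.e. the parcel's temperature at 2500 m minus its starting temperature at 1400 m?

-5.94°C

1400 → 2900 m (dry, 10°C/km): ΔT = -10 × 1.5 = -15°C → T = -8.3°C
2900 → 4000 m (saturated, 5.4°C/km): ΔT = -5.4 × 1.1 = -5.94°C → T = -14.24°C
4000 → 2500 m (dry descent, 10°C/km): ΔT = +10 × 1.5 = +15°C → T = 0.76°C
Net change vs windward start: 0.76 − 6.7 = -5.94°C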